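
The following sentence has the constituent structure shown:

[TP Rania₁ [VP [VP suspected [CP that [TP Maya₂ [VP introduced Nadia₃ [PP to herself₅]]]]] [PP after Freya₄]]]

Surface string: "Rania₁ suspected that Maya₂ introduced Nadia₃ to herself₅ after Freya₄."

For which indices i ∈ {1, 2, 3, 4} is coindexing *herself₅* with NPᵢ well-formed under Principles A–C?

*herself* is an anaphor, so Principle A applies: it must be bound in its binding domain.
Binding domain of *herself₅*: the embedded TP, whose subject is Maya₂.
*Rania₁* c-commands the anaphor but is outside its binding domain → cannot satisfy Principle A.
*Maya₂* c-commands the anaphor within its binding domain → licit binder.
*Nadia₃* c-commands the anaphor within its binding domain → licit binder.
*Freya₄* does not c-command the anaphor → cannot bind it.

{2, 3}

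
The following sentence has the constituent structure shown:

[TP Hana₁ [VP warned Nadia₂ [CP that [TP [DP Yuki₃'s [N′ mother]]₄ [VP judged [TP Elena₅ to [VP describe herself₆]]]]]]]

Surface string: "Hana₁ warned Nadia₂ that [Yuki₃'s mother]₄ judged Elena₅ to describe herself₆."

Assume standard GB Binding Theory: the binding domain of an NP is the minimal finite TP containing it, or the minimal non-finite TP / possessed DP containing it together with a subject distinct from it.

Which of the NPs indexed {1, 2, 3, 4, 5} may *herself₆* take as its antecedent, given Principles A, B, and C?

{5}

*herself* is an anaphor, so Principle A applies: it must be bound in its binding domain.
Binding domain of *herself₆*: the embedded TP, whose subject is Elena₅.
*Hana₁* c-commands the anaphor but is outside its binding domain → cannot satisfy Principle A.
*Nadia₂* c-commands the anaphor but is outside its binding domain → cannot satisfy Principle A.
*Yuki₃* does not c-command the anaphor → cannot bind it.
*[Yuki₃'s mother]₄* c-commands the anaphor but is outside its binding domain → cannot satisfy Principle A.
*Elena₅* c-commands the anaphor within its binding domain → licit binder.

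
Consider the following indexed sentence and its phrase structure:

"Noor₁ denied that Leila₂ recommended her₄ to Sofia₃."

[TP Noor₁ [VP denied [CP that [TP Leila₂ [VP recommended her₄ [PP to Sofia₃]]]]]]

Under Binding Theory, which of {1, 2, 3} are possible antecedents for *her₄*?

*her* is a pronoun, so Principle B applies: it must be free in its binding domain.
Binding domain of *her₄*: the embedded TP, whose subject is Leila₂.
*Noor₁* c-commands the pronoun but from outside its binding domain, and is not c-commanded by it → coindexation permitted.
*Leila₂* c-commands the pronoun within its binding domain → coindexation would violate Principle B.
*Sofia₃*: the pronoun c-commands this R-expression → coindexation would violate Principle C on *Sofia₃*.

{1}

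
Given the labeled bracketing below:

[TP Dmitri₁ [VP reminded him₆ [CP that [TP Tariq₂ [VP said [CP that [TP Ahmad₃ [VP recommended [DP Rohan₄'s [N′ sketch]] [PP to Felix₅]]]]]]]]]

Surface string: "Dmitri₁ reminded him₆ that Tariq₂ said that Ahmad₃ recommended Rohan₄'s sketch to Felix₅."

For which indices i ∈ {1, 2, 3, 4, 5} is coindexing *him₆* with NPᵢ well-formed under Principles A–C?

none

*him* is a pronoun, so Principle B applies: it must be free in its binding domain.
Binding domain of *him₆*: the matrix TP, whose subject is Dmitri₁.
*Dmitri₁* c-commands the pronoun within its binding domain → coindexation would violate Principle B.
*Tariq₂*: the pronoun c-commands this R-expression → coindexation would violate Principle C on *Tariq₂*.
*Ahmad₃*: the pronoun c-commands this R-expression → coindexation would violate Principle C on *Ahmad₃*.
*Rohan₄*: the pronoun c-commands this R-expression → coindexation would violate Principle C on *Rohan₄*.
*Felix₅*: the pronoun c-commands this R-expression → coindexation would violate Principle C on *Felix₅*.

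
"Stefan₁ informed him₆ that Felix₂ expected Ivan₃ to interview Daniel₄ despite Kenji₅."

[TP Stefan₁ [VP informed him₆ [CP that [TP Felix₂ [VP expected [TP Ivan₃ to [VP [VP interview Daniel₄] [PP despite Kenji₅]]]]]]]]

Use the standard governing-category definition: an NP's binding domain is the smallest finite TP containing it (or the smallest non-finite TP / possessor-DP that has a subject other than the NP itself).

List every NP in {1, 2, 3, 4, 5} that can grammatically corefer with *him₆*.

none

*him* is a pronoun, so Principle B applies: it must be free in its binding domain.
Binding domain of *him₆*: the matrix TP, whose subject is Stefan₁.
*Stefan₁* c-commands the pronoun within its binding domain → coindexation would violate Principle B.
*Felix₂*: the pronoun c-commands this R-expression → coindexation would violate Principle C on *Felix₂*.
*Ivan₃*: the pronoun c-commands this R-expression → coindexation would violate Principle C on *Ivan₃*.
*Daniel₄*: the pronoun c-commands this R-expression → coindexation would violate Principle C on *Daniel₄*.
*Kenji₅*: the pronoun c-commands this R-expression → coindexation would violate Principle C on *Kenji₅*.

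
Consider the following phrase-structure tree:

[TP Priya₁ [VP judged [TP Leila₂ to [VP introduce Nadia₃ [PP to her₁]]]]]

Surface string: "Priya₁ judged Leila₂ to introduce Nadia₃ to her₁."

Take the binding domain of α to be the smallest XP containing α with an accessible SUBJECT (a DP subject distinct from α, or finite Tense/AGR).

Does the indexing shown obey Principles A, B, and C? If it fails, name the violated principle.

grammatical

The two coindexed NPs are *Priya₁* and *her₁*.
*her₁* is a pronoun; its binding domain is the embedded TP, whose subject is Leila₂. Within that domain it is c-commanded only by *Leila₂*, *Nadia₃*, which carry a different index — the pronoun is free locally, so Principle B holds.
*Priya₁* is an R-expression; *her₁* does not c-command it, and no other NP shares its index, so Principle C is satisfied.
All principles are respected.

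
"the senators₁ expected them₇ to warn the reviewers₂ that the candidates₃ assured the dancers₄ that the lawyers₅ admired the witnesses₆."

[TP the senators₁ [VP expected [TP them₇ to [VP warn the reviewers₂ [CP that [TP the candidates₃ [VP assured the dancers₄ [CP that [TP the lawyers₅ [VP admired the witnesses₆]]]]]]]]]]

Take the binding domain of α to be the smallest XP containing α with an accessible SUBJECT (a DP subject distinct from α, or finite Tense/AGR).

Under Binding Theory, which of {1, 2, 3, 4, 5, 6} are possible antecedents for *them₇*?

*them* is a pronoun, so Principle B applies: it must be free in its binding domain.
Binding domain of *them₇*: the matrix TP, whose subject is the senators₁.
*the senators₁* c-commands the pronoun within its binding domain → coindexation would violate Principle B.
*the reviewers₂*: the pronoun c-commands this R-expression → coindexation would violate Principle C on *the reviewers₂*.
*the candidates₃*: the pronoun c-commands this R-expression → coindexation would violate Principle C on *the candidates₃*.
*the dancers₄*: the pronoun c-commands this R-expression → coindexation would violate Principle C on *the dancers₄*.
*the lawyers₅*: the pronoun c-commands this R-expression → coindexation would violate Principle C on *the lawyers₅*.
*the witnesses₆*: the pronoun c-commands this R-expression → coindexation would violate Principle C on *the witnesses₆*.

none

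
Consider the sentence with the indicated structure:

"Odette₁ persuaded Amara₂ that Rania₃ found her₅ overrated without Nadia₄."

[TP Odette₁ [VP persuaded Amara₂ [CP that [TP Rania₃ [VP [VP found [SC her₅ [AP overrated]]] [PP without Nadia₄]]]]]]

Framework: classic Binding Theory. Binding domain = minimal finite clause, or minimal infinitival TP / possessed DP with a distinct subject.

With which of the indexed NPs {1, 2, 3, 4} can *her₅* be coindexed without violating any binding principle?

{1, 2, 4}

*her* is a pronoun, so Principle B applies: it must be free in its binding domain.
Binding domain of *her₅*: the embedded TP, whose subject is Rania₃.
*Odette₁* c-commands the pronoun but from outside its binding domain, and is not c-commanded by it → coindexation permitted.
*Amara₂* c-commands the pronoun but from outside its binding domain, and is not c-commanded by it → coindexation permitted.
*Rania₃* c-commands the pronoun within its binding domain → coindexation would violate Principle B.
*Nadia₄* and the pronoun do not c-command one another → neither Principle B nor Principle C is at stake; coindexation permitted.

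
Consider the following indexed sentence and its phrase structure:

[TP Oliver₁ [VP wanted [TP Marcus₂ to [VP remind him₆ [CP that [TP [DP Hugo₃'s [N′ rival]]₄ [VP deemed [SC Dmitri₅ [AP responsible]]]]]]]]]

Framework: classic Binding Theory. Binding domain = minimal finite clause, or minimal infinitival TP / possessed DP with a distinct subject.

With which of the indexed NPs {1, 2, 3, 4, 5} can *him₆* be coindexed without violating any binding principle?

*him* is a pronoun, so Principle B applies: it must be free in its binding domain.
Binding domain of *him₆*: the embedded TP, whose subject is Marcus₂.
*Oliver₁* c-commands the pronoun but from outside its binding domain, and is not c-commanded by it → coindexation permitted.
*Marcus₂* c-commands the pronoun within its binding domain → coindexation would violate Principle B.
*Hugo₃*: the pronoun c-commands this R-expression → coindexation would violate Principle C on *Hugo₃*.
*[Hugo₃'s rival]₄*: the pronoun c-commands this R-expression → coindexation would violate Principle C on *[Hugo₃'s rival]₄*.
*Dmitri₅*: the pronoun c-commands this R-expression → coindexation would violate Principle C on *Dmitri₅*.

{1}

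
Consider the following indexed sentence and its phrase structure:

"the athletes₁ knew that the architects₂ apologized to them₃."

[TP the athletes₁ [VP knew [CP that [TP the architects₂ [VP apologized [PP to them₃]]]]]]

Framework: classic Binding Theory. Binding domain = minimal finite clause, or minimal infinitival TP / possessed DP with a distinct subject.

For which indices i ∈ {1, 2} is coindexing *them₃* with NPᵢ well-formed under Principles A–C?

*them* is a pronoun, so Principle B applies: it must be free in its binding domain.
Binding domain of *them₃*: the embedded TP, whose subject is the architects₂.
*the athletes₁* c-commands the pronoun but from outside its binding domain, and is not c-commanded by it → coindexation permitted.
*the architects₂* c-commands the pronoun within its binding domain → coindexation would violate Principle B.

{1}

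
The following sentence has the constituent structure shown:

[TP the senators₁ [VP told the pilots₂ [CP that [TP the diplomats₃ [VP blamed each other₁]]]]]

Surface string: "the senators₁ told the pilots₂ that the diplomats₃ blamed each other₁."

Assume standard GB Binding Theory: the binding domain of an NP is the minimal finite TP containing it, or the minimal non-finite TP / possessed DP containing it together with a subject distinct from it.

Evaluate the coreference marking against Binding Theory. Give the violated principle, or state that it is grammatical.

Principle A

The two coindexed NPs are *the senators₁* and *each other₁*.
*each other₁* is an anaphor. Principle A requires it to be bound within its binding domain — the embedded TP, whose subject is the diplomats₃.
Within that domain it is c-commanded by *the diplomats₃*, which does not share its index.
*the senators₁* does c-command the anaphor, but from outside its binding domain.
The anaphor is unbound in its domain → Principle A violation.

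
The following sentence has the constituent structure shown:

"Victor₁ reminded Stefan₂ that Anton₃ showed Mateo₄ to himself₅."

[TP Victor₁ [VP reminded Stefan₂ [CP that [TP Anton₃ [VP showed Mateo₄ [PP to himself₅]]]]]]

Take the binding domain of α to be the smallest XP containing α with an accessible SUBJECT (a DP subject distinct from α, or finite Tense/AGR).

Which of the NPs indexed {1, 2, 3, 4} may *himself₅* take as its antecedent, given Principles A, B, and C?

{3, 4}

*himself* is an anaphor, so Principle A applies: it must be bound in its binding domain.
Binding domain of *himself₅*: the embedded TP, whose subject is Anton₃.
*Victor₁* c-commands the anaphor but is outside its binding domain → cannot satisfy Principle A.
*Stefan₂* c-commands the anaphor but is outside its binding domain → cannot satisfy Principle A.
*Anton₃* c-commands the anaphor within its binding domain → licit binder.
*Mateo₄* c-commands the anaphor within its binding domain → licit binder.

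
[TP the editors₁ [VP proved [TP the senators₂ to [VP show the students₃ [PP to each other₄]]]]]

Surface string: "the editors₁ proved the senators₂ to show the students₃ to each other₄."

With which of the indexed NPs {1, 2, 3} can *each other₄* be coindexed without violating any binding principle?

*each other* is an anaphor, so Principle A applies: it must be bound in its binding domain.
Binding domain of *each other₄*: the embedded TP, whose subject is the senators₂.
*the editors₁* c-commands the anaphor but is outside its binding domain → cannot satisfy Principle A.
*the senators₂* c-commands the anaphor within its binding domain → licit binder.
*the students₃* c-commands the anaphor within its binding domain → licit binder.

{2, 3}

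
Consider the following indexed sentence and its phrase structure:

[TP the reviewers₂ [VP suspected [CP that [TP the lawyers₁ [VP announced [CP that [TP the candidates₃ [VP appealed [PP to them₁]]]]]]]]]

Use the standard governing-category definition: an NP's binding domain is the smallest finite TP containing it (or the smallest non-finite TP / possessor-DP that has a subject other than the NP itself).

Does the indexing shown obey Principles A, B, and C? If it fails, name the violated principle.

The two coindexed NPs are *the lawyers₁* and *them₁*.
*them₁* is a pronoun; its binding domain is the embedded TP, whose subject is the candidates₃. Within that domain it is c-commanded only by *the candidates₃*, which carries a different index — the pronoun is free locally, so Principle B holds.
*the lawyers₁* is an R-expression; *them₁* does not c-command it, and no other NP shares its index, so Principle C is satisfied.
All principles are respected.

grammatical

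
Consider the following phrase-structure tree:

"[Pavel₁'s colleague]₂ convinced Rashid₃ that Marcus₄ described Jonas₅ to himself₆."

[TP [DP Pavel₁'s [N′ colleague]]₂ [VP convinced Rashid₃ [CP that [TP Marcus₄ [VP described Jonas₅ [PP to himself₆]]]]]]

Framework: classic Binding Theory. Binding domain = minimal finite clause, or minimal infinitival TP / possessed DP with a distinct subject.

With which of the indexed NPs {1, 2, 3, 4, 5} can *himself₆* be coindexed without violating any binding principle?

{4, 5}

*himself* is an anaphor, so Principle A applies: it must be bound in its binding domain.
Binding domain of *himself₆*: the embedded TP, whose subject is Marcus₄.
*Pavel₁* does not c-command the anaphor → cannot bind it.
*[Pavel₁'s colleague]₂* c-commands the anaphor but is outside its binding domain → cannot satisfy Principle A.
*Rashid₃* c-commands the anaphor but is outside its binding domain → cannot satisfy Principle A.
*Marcus₄* c-commands the anaphor within its binding domain → licit binder.
*Jonas₅* c-commands the anaphor within its binding domain → licit binder.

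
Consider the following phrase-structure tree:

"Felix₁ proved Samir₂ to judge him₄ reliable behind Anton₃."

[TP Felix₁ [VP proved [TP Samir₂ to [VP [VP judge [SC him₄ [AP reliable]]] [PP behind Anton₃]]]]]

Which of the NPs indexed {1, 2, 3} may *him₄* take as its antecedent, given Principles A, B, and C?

{1, 3}

*him* is a pronoun, so Principle B applies: it must be free in its binding domain.
Binding domain of *him₄*: the embedded TP, whose subject is Samir₂.
*Felix₁* c-commands the pronoun but from outside its binding domain, and is not c-commanded by it → coindexation permitted.
*Samir₂* c-commands the pronoun within its binding domain → coindexation would violate Principle B.
*Anton₃* and the pronoun do not c-command one another → neither Principle B nor Principle C is at stake; coindexation permitted.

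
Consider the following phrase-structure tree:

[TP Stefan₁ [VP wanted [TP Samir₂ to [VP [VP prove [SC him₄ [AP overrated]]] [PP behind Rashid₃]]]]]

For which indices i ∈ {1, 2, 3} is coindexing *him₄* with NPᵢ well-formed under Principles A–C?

{1, 3}

*him* is a pronoun, so Principle B applies: it must be free in its binding domain.
Binding domain of *him₄*: the embedded TP, whose subject is Samir₂.
*Stefan₁* c-commands the pronoun but from outside its binding domain, and is not c-commanded by it → coindexation permitted.
*Samir₂* c-commands the pronoun within its binding domain → coindexation would violate Principle B.
*Rashid₃* and the pronoun do not c-command one another → neither Principle B nor Principle C is at stake; coindexation permitted.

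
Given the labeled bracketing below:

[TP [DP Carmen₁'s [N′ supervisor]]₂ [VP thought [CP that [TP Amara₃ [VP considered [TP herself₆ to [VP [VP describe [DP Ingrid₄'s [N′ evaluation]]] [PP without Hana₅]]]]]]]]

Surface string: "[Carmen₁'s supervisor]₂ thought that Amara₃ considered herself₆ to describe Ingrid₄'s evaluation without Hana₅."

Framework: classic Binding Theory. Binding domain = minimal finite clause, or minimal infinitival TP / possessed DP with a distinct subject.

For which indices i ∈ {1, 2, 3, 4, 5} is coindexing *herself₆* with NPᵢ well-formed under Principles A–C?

*herself* is an anaphor, so Principle A applies: it must be bound in its binding domain.
Binding domain of *herself₆*: the embedded TP, whose subject is Amara₃.
*Carmen₁* does not c-command the anaphor → cannot bind it.
*[Carmen₁'s supervisor]₂* c-commands the anaphor but is outside its binding domain → cannot satisfy Principle A.
*Amara₃* c-commands the anaphor within its binding domain → licit binder.
*Ingrid₄* does not c-command the anaphor → cannot bind it.
*Hana₅* does not c-command the anaphor → cannot bind it.

{3}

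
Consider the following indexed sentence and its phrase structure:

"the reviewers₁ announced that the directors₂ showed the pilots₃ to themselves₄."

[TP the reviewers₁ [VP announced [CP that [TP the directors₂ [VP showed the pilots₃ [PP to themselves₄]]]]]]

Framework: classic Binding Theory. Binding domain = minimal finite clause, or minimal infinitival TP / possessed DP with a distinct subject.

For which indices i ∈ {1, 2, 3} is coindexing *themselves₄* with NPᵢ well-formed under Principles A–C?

*themselves* is an anaphor, so Principle A applies: it must be bound in its binding domain.
Binding domain of *themselves₄*: the embedded TP, whose subject is the directors₂.
*the reviewers₁* c-commands the anaphor but is outside its binding domain → cannot satisfy Principle A.
*the directors₂* c-commands the anaphor within its binding domain → licit binder.
*the pilots₃* c-commands the anaphor within its binding domain → licit binder.

{2, 3}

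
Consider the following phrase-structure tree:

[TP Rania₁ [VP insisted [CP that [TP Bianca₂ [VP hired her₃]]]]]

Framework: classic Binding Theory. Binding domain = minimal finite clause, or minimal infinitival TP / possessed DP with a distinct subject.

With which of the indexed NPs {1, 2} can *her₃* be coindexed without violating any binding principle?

*her* is a pronoun, so Principle B applies: it must be free in its binding domain.
Binding domain of *her₃*: the embedded TP, whose subject is Bianca₂.
*Rania₁* c-commands the pronoun but from outside its binding domain, and is not c-commanded by it → coindexation permitted.
*Bianca₂* c-commands the pronoun within its binding domain → coindexation would violate Principle B.

{1}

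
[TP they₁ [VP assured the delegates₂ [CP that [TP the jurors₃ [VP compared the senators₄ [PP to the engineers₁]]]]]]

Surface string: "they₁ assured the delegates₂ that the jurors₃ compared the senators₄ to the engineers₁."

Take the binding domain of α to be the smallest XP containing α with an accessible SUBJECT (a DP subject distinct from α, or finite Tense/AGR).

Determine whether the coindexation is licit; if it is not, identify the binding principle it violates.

The two coindexed NPs are *they₁* and *the engineers₁*.
*the engineers₁* is an R-expression. Principle C requires it to be free everywhere.
*they₁* c-commands it and carries the same index.
The R-expression is bound → Principle C violation.

Principle C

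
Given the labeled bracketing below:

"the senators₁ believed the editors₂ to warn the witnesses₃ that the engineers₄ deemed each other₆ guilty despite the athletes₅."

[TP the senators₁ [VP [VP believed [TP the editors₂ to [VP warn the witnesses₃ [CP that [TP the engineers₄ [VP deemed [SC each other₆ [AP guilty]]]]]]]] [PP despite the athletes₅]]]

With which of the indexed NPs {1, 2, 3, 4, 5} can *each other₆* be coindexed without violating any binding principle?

*each other* is an anaphor, so Principle A applies: it must be bound in its binding domain.
Binding domain of *each other₆*: the embedded TP, whose subject is the engineers₄.
*the senators₁* c-commands the anaphor but is outside its binding domain → cannot satisfy Principle A.
*the editors₂* c-commands the anaphor but is outside its binding domain → cannot satisfy Principle A.
*the witnesses₃* c-commands the anaphor but is outside its binding domain → cannot satisfy Principle A.
*the engineers₄* c-commands the anaphor within its binding domain → licit binder.
*the athletes₅* does not c-command the anaphor → cannot bind it.

{4}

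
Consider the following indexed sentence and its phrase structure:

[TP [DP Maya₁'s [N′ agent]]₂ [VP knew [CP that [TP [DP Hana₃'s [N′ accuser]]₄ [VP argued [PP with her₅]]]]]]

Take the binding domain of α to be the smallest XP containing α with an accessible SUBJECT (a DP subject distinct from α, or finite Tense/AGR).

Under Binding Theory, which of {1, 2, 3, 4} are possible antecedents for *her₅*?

*her* is a pronoun, so Principle B applies: it must be free in its binding domain.
Binding domain of *her₅*: the embedded TP, whose subject is [Hana₃'s accuser]₄.
*Maya₁* and the pronoun do not c-command one another → neither Principle B nor Principle C is at stake; coindexation permitted.
*[Maya₁'s agent]₂* c-commands the pronoun but from outside its binding domain, and is not c-commanded by it → coindexation permitted.
*Hana₃* and the pronoun do not c-command one another → neither Principle B nor Principle C is at stake; coindexation permitted.
*[Hana₃'s accuser]₄* c-commands the pronoun within its binding domain → coindexation would violate Principle B.

{1, 2, 3}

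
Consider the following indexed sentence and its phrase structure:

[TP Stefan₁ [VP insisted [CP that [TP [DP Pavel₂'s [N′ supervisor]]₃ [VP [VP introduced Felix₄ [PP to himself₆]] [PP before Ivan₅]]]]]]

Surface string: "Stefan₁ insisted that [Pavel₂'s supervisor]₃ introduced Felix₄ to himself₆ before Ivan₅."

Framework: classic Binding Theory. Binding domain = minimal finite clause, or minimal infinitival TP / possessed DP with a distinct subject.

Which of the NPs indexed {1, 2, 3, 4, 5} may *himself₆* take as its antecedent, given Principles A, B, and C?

{3, 4}

*himself* is an anaphor, so Principle A applies: it must be bound in its binding domain.
Binding domain of *himself₆*: the embedded TP, whose subject is [Pavel₂'s supervisor]₃.
*Stefan₁* c-commands the anaphor but is outside its binding domain → cannot satisfy Principle A.
*Pavel₂* does not c-command the anaphor → cannot bind it.
*[Pavel₂'s supervisor]₃* c-commands the anaphor within its binding domain → licit binder.
*Felix₄* c-commands the anaphor within its binding domain → licit binder.
*Ivan₅* does not c-command the anaphor → cannot bind it.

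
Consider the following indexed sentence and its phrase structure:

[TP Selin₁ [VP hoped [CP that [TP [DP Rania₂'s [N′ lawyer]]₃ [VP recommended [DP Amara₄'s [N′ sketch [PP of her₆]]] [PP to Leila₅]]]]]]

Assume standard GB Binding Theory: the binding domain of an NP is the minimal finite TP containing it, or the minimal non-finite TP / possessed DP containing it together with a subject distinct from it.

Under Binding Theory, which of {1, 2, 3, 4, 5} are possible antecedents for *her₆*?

{1, 2, 3, 5}

*her* is a pronoun, so Principle B applies: it must be free in its binding domain.
Binding domain of *her₆*: the possessed DP, whose subject is Amara₄.
*Selin₁* c-commands the pronoun but from outside its binding domain, and is not c-commanded by it → coindexation permitted.
*Rania₂* and the pronoun do not c-command one another → neither Principle B nor Principle C is at stake; coindexation permitted.
*[Rania₂'s lawyer]₃* c-commands the pronoun but from outside its binding domain, and is not c-commanded by it → coindexation permitted.
*Amara₄* c-commands the pronoun within its binding domain → coindexation would violate Principle B.
*Leila₅* and the pronoun do not c-command one another → neither Principle B nor Principle C is at stake; coindexation permitted.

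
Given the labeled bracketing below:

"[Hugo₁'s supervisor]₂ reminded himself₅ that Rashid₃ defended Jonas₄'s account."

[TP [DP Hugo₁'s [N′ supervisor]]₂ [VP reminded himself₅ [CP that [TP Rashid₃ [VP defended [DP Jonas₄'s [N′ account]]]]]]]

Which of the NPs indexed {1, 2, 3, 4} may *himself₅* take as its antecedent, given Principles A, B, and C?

*himself* is an anaphor, so Principle A applies: it must be bound in its binding domain.
Binding domain of *himself₅*: the matrix TP, whose subject is [Hugo₁'s supervisor]₂.
*Hugo₁* does not c-command the anaphor → cannot bind it.
*[Hugo₁'s supervisor]₂* c-commands the anaphor within its binding domain → licit binder.
*Rashid₃* does not c-command the anaphor → cannot bind it.
*Jonas₄* does not c-command the anaphor → cannot bind it.

{2}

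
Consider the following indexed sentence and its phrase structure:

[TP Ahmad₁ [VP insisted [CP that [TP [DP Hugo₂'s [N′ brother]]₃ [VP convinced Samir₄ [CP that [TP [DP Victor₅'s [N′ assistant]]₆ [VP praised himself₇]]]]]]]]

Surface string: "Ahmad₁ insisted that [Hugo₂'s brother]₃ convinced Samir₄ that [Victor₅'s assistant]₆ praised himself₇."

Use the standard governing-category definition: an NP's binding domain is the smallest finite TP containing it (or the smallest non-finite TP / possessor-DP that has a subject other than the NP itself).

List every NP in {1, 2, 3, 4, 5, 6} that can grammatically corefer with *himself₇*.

{6}

*himself* is an anaphor, so Principle A applies: it must be bound in its binding domain.
Binding domain of *himself₇*: the embedded TP, whose subject is [Victor₅'s assistant]₆.
*Ahmad₁* c-commands the anaphor but is outside its binding domain → cannot satisfy Principle A.
*Hugo₂* does not c-command the anaphor → cannot bind it.
*[Hugo₂'s brother]₃* c-commands the anaphor but is outside its binding domain → cannot satisfy Principle A.
*Samir₄* c-commands the anaphor but is outside its binding domain → cannot satisfy Principle A.
*Victor₅* does not c-command the anaphor → cannot bind it.
*[Victor₅'s assistant]₆* c-commands the anaphor within its binding domain → licit binder.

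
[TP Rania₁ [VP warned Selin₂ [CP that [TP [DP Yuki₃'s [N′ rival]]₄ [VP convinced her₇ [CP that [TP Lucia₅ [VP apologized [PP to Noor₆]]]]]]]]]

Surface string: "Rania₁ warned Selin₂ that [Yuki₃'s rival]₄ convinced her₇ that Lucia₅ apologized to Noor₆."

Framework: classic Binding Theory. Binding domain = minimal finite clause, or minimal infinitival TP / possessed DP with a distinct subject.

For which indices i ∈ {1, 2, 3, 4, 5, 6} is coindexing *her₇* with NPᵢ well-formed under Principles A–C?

*her* is a pronoun, so Principle B applies: it must be free in its binding domain.
Binding domain of *her₇*: the embedded TP, whose subject is [Yuki₃'s rival]₄.
*Rania₁* c-commands the pronoun but from outside its binding domain, and is not c-commanded by it → coindexation permitted.
*Selin₂* c-commands the pronoun but from outside its binding domain, and is not c-commanded by it → coindexation permitted.
*Yuki₃* and the pronoun do not c-command one another → neither Principle B nor Principle C is at stake; coindexation permitted.
*[Yuki₃'s rival]₄* c-commands the pronoun within its binding domain → coindexation would violate Principle B.
*Lucia₅*: the pronoun c-commands this R-expression → coindexation would violate Principle C on *Lucia₅*.
*Noor₆*: the pronoun c-commands this R-expression → coindexation would violate Principle C on *Noor₆*.

{1, 2, 3}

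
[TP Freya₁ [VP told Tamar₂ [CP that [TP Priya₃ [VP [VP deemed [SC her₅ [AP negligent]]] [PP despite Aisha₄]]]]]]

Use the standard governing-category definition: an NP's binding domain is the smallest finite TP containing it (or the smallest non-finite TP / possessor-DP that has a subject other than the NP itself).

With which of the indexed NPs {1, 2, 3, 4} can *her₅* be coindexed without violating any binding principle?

*her* is a pronoun, so Principle B applies: it must be free in its binding domain.
Binding domain of *her₅*: the embedded TP, whose subject is Priya₃.
*Freya₁* c-commands the pronoun but from outside its binding domain, and is not c-commanded by it → coindexation permitted.
*Tamar₂* c-commands the pronoun but from outside its binding domain, and is not c-commanded by it → coindexation permitted.
*Priya₃* c-commands the pronoun within its binding domain → coindexation would violate Principle B.
*Aisha₄* and the pronoun do not c-command one another → neither Principle B nor Principle C is at stake; coindexation permitted.

{1, 2, 4}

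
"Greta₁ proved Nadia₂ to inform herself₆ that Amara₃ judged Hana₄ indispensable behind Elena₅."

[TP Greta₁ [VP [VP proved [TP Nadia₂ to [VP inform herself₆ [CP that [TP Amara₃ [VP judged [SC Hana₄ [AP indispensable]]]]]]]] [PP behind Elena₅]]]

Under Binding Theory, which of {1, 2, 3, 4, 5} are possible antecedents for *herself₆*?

*herself* is an anaphor, so Principle A applies: it must be bound in its binding domain.
Binding domain of *herself₆*: the embedded TP, whose subject is Nadia₂.
*Greta₁* c-commands the anaphor but is outside its binding domain → cannot satisfy Principle A.
*Nadia₂* c-commands the anaphor within its binding domain → licit binder.
*Amara₃* does not c-command the anaphor → cannot bind it.
*Hana₄* does not c-command the anaphor → cannot bind it.
*Elena₅* does not c-command the anaphor → cannot bind it.

{2}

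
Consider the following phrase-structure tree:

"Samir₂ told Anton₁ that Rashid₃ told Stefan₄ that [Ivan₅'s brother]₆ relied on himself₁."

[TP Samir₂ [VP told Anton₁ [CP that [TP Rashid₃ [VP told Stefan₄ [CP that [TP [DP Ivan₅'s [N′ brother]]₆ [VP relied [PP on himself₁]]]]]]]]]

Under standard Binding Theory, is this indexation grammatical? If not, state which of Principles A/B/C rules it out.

Principle A

The two coindexed NPs are *Anton₁* and *himself₁*.
*himself₁* is an anaphor. Principle A requires it to be bound within its binding domain — the embedded TP, whose subject is [Ivan₅'s brother]₆.
Within that domain it is c-commanded by *[Ivan₅'s brother]₆*, which does not share its index.
*Anton₁* does c-command the anaphor, but from outside its binding domain.
The anaphor is unbound in its domain → Principle A violation.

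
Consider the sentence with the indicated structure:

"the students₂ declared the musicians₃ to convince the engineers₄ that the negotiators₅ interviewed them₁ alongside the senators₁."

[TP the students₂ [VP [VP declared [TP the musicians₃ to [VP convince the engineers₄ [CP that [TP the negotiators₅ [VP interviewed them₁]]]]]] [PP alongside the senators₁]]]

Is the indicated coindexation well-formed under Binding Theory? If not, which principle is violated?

grammatical

The two coindexed NPs are *the senators₁* and *them₁*.
*them₁* is a pronoun; its binding domain is the embedded TP, whose subject is the negotiators₅. Within that domain it is c-commanded only by *the negotiators₅*, which carries a different index — the pronoun is free locally, so Principle B holds.
*the senators₁* is an R-expression; *them₁* does not c-command it, and no other NP shares its index, so Principle C is satisfied.
All principles are respected.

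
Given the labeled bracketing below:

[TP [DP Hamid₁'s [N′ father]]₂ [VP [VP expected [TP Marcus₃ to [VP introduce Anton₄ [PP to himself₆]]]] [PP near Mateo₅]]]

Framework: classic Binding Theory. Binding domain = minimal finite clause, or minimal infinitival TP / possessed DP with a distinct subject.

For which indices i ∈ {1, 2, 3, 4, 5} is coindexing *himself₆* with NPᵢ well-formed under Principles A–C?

*himself* is an anaphor, so Principle A applies: it must be bound in its binding domain.
Binding domain of *himself₆*: the embedded TP, whose subject is Marcus₃.
*Hamid₁* does not c-command the anaphor → cannot bind it.
*[Hamid₁'s father]₂* c-commands the anaphor but is outside its binding domain → cannot satisfy Principle A.
*Marcus₃* c-commands the anaphor within its binding domain → licit binder.
*Anton₄* c-commands the anaphor within its binding domain → licit binder.
*Mateo₅* does not c-command the anaphor → cannot bind it.

{3, 4}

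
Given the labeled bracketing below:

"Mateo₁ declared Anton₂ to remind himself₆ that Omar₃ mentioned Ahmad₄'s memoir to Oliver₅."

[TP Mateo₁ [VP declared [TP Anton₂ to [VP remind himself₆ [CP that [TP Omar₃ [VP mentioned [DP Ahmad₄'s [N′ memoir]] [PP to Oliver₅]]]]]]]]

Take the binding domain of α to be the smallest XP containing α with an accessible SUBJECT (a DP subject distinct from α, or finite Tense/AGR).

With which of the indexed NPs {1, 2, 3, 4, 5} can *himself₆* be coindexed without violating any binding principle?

{2}

*himself* is an anaphor, so Principle A applies: it must be bound in its binding domain.
Binding domain of *himself₆*: the embedded TP, whose subject is Anton₂.
*Mateo₁* c-commands the anaphor but is outside its binding domain → cannot satisfy Principle A.
*Anton₂* c-commands the anaphor within its binding domain → licit binder.
*Omar₃* does not c-command the anaphor → cannot bind it.
*Ahmad₄* does not c-command the anaphor → cannot bind it.
*Oliver₅* does not c-command the anaphor → cannot bind it.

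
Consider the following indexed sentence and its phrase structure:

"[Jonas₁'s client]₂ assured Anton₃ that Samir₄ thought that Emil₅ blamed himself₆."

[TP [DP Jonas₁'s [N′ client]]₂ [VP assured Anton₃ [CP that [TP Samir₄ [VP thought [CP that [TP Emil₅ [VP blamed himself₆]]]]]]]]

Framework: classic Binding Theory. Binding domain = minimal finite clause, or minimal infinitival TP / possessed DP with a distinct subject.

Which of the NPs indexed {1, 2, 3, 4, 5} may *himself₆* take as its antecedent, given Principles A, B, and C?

*himself* is an anaphor, so Principle A applies: it must be bound in its binding domain.
Binding domain of *himself₆*: the embedded TP, whose subject is Emil₅.
*Jonas₁* does not c-command the anaphor → cannot bind it.
*[Jonas₁'s client]₂* c-commands the anaphor but is outside its binding domain → cannot satisfy Principle A.
*Anton₃* c-commands the anaphor but is outside its binding domain → cannot satisfy Principle A.
*Samir₄* c-commands the anaphor but is outside its binding domain → cannot satisfy Principle A.
*Emil₅* c-commands the anaphor within its binding domain → licit binder.

{5}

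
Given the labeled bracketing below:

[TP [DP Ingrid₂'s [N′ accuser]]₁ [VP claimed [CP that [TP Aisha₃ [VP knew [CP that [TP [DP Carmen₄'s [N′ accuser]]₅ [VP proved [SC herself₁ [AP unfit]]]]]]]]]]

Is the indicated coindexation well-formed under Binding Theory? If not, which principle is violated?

Principle A

The two coindexed NPs are *[Ingrid₂'s accuser]₁* and *herself₁*.
*herself₁* is an anaphor. Principle A requires it to be bound within its binding domain — the embedded TP, whose subject is [Carmen₄'s accuser]₅.
Within that domain it is c-commanded by *[Carmen₄'s accuser]₅*, which does not share its index.
*[Ingrid₂'s accuser]₁* does c-command the anaphor, but from outside its binding domain.
The anaphor is unbound in its domain → Principle A violation.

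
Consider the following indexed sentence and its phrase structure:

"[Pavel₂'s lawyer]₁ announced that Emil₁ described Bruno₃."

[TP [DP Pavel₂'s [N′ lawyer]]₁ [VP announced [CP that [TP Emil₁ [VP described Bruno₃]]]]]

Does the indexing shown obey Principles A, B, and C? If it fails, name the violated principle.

Principle C

The two coindexed NPs are *[Pavel₂'s lawyer]₁* and *Emil₁*.
*Emil₁* is an R-expression. Principle C requires it to be free everywhere.
*[Pavel₂'s lawyer]₁* c-commands it and carries the same index.
The R-expression is bound → Principle C violation.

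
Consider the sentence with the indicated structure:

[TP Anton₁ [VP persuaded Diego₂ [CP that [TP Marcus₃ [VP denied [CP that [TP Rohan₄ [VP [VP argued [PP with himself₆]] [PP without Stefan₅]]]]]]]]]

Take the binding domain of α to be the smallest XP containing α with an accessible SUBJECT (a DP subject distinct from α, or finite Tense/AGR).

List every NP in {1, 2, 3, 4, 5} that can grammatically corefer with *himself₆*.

{4}

*himself* is an anaphor, so Principle A applies: it must be bound in its binding domain.
Binding domain of *himself₆*: the embedded TP, whose subject is Rohan₄.
*Anton₁* c-commands the anaphor but is outside its binding domain → cannot satisfy Principle A.
*Diego₂* c-commands the anaphor but is outside its binding domain → cannot satisfy Principle A.
*Marcus₃* c-commands the anaphor but is outside its binding domain → cannot satisfy Principle A.
*Rohan₄* c-commands the anaphor within its binding domain → licit binder.
*Stefan₅* does not c-command the anaphor → cannot bind it.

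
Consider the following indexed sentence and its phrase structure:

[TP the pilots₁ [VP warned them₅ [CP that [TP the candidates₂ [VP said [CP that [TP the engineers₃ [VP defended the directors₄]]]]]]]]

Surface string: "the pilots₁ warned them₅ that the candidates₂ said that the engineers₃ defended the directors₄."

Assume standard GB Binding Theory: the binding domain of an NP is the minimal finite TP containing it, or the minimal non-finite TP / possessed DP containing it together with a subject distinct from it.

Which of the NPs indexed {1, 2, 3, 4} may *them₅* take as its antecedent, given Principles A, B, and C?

*them* is a pronoun, so Principle B applies: it must be free in its binding domain.
Binding domain of *them₅*: the matrix TP, whose subject is the pilots₁.
*the pilots₁* c-commands the pronoun within its binding domain → coindexation would violate Principle B.
*the candidates₂*: the pronoun c-commands this R-expression → coindexation would violate Principle C on *the candidates₂*.
*the engineers₃*: the pronoun c-commands this R-expression → coindexation would violate Principle C on *the engineers₃*.
*the directors₄*: the pronoun c-commands this R-expression → coindexation would violate Principle C on *the directors₄*.

none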